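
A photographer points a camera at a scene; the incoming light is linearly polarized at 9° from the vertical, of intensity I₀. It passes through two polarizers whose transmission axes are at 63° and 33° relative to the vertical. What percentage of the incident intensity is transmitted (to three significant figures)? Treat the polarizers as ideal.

≈ 25.9%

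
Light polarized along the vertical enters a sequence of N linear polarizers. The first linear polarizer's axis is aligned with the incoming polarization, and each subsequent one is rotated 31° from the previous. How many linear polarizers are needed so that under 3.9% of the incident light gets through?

First polarizer is aligned with the polarization: full transmission.
Each further stage multiplies by cos²(31°) = 0.7347.
After N polarizers: T = 0.7347^(N−1). Require T < 0.039 ⇒ N−1 > ln(0.039)/ln(0.7347) = 10.52, so N−1 ≥ 11 and N = 12.
Check: N=12 gives T = 0.03369 < 0.039; N=11 gives T = 0.04585.

N = 12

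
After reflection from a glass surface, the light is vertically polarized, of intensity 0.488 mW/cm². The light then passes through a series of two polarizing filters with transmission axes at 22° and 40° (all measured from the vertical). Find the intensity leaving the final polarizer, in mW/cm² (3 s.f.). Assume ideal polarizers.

I₁ = 0.488 mW/cm² · cos²(22°) = 0.4195 mW/cm².
I₂ = I₁ · cos²(18°) = 0.4195 · 0.9045 = 0.3795 mW/cm².

I ≈ 0.379 mW/cm²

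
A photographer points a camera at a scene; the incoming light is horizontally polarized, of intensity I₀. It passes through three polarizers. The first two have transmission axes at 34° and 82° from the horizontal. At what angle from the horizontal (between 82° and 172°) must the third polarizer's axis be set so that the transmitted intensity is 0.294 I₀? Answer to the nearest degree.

θ ≈ 94°

I₁ = I₀ cos²(34° − 0°) = I₀ cos²(34°) = 0.6873 I₀.
I₂ = I₁ cos²(82° − 34°) = 0.6873 I₀ · cos²(48°) = 0.3077 I₀.
Need I₃/I₀ = 0.294, so cos²(θ − 82°) = 0.294 / 0.3077 = 0.9554.
θ − 82° = arccos(√0.9554) = 12.2°, giving θ ≈ 82 + 12.2 = 94.2°.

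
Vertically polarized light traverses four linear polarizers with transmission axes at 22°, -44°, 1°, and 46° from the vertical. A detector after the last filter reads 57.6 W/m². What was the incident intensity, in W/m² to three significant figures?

I₀ ≈ 1620 W/m²

I₁ = I₀ cos²(22° − 0°) = I₀ cos²(22°) = 0.8597 I₀.
I₂ = I₁ cos²(-44° − 22°) = 0.8597 I₀ · cos²(66°) = 0.1422 I₀.
I₃ = I₂ cos²(1° + 44°) = 0.1422 I₀ · cos²(45°) = 0.07111 I₀.
I₄ = I₃ cos²(46° − 1°) = 0.07111 I₀ · cos²(45°) = 0.03555 I₀.
So 57.6 W/m² = 0.03555 I₀, giving I₀ = 57.6/0.03555 = 1620 W/m².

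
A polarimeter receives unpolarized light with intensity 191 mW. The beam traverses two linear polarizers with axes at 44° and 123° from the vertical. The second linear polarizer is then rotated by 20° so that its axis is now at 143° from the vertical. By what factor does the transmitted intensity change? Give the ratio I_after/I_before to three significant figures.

Before rotation:
Unpolarized light through the first polarizer → I₁ = ½ I₀, now polarized at 44°.
I₂ = I₁ cos²(123° − 44°) = 0.5 I₀ · cos²(79°) = 0.0182 I₀.
After rotation:
Unpolarized light through the first polarizer → I₁ = ½ I₀, now polarized at 44°.
Angle between axes 1 and 2: 81°. I₂ = 0.5 I₀ · cos²(81°) = 0.01224 I₀.
Ratio = 0.01224 / 0.0182 = 0.6722.

I_new/I_old ≈ 0.672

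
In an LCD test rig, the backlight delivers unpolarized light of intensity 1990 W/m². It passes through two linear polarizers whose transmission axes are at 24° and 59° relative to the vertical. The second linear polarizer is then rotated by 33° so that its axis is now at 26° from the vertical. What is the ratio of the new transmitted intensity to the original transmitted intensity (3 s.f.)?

Before rotation:
Unpolarized light through the first polarizer → I₁ = ½ I₀, now polarized at 24°.
I₂ = I₁ cos²(59° − 24°) = 0.5 I₀ · cos²(35°) = 0.3355 I₀.
After rotation:
Unpolarized light through the first polarizer → I₁ = ½ I₀, now polarized at 24°.
I₂ = I₁ cos²(26° − 24°) = 0.5 I₀ · cos²(2°) = 0.4994 I₀.
Ratio = 0.4994 / 0.3355 = 1.488.

I_new/I_old ≈ 1.49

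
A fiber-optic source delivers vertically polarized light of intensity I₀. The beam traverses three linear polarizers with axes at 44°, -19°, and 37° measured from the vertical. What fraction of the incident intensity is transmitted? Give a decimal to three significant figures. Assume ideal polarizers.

≈ 0.0333 I₀

By Malus's law, I₁ = I₀ cos²(44° − 0°) = I₀ cos²(44°) = 0.5174 I₀.
I₂ = I₁ cos²(-19° − 44°) = 0.5174 I₀ · cos²(63°) = 0.1067 I₀.
I₃ = I₂ cos²(37° + 19°) = 0.1067 I₀ · cos²(56°) = 0.03335 I₀.
Transmitted fraction = 0.03335.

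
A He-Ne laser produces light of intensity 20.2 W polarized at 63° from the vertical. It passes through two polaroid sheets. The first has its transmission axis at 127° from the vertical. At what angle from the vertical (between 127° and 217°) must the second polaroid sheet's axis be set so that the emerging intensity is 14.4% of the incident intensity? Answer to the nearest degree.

θ ≈ 157°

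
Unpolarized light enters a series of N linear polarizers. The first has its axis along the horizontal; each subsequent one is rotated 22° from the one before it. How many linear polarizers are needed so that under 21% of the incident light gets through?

First polarizer halves the unpolarized light: factor 1/2.
Each further stage multiplies by cos²(22°) = 0.8597.
After N polarizers: T = 0.5·0.8597^(N−1). Require T < 0.21 ⇒ N−1 > ln(0.21/0.5)/ln(0.8597) = 5.74, so N−1 ≥ 6 and N = 7.
Check: N=7 gives T = 0.2018 < 0.21; N=6 gives T = 0.2348.

N = 7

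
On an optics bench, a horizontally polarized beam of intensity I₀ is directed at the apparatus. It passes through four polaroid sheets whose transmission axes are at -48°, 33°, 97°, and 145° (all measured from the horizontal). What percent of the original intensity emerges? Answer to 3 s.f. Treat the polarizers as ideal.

≈ 0.0943%

By Malus's law, I₁ = I₀ cos²(-48° − 0°) = I₀ cos²(48°) = 0.4477 I₀.
I₂ = I₁ cos²(33° + 48°) = 0.4477 I₀ · cos²(81°) = 0.01096 I₀.
I₃ = I₂ cos²(97° − 33°) = 0.01096 I₀ · cos²(64°) = 0.002106 I₀.
I₄ = I₃ cos²(145° − 97°) = 0.002106 I₀ · cos²(48°) = 0.0009427 I₀.
That is 0.09427% of the incident intensity.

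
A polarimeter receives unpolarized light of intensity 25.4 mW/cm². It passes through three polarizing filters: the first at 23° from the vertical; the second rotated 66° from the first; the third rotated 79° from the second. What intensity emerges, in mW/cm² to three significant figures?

I ≈ 0.0765 mW/cm²

Unpolarized light through the first polarizer → I₁ = 25.4 mW/cm²/2 = 12.7 mW/cm², polarized at 23°.
I₂ = I₁ · cos²(66°) = 12.7 · 0.1654 = 2.101 mW/cm².
I₃ = I₂ · cos²(79°) = 2.101 · 0.03641 = 0.07649 mW/cm².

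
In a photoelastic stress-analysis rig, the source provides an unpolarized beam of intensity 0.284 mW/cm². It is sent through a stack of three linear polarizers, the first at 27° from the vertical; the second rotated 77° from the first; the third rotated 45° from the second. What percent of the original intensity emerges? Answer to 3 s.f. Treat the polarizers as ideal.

Unpolarized light through the first polarizer → I₁ = 0.284 mW/cm²/2 = 0.142 mW/cm², polarized at 27°.
I₂ = I₁ · cos²(77°) = 0.142 · 0.0506 = 0.007186 mW/cm².
I₃ = I₂ · cos²(45°) = 0.007186 · 0.5 = 0.003593 mW/cm².
That is 1.265% of the incident intensity.

≈ 1.27%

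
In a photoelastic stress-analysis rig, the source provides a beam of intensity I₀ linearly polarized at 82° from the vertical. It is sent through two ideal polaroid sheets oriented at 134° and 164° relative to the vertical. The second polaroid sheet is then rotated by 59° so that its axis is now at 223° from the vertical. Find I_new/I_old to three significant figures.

I_new/I_old ≈ 0.000406

Before rotation:
By Malus's law, I₁ = I₀ cos²(134° − 82°) = I₀ cos²(52°) = 0.379 I₀.
I₂ = I₁ cos²(164° − 134°) = 0.379 I₀ · cos²(30°) = 0.2843 I₀.
After rotation:
I₁ = I₀ cos²(134° − 82°) = I₀ cos²(52°) = 0.379 I₀.
I₂ = I₁ cos²(223° − 134°) = 0.379 I₀ · cos²(89°) = 0.0001155 I₀.
Ratio = 0.0001155 / 0.2843 = 0.0004061.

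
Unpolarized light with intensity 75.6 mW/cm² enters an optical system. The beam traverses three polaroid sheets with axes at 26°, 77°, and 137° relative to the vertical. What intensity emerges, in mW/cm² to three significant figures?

I ≈ 3.74 mW/cm²

Unpolarized light through the first polarizer → I₁ = 75.6 mW/cm²/2 = 37.8 mW/cm², polarized at 26°.
I₂ = I₁ · cos²(51°) = 37.8 · 0.396 = 14.97 mW/cm².
I₃ = I₂ · cos²(60°) = 14.97 · 0.25 = 3.743 mW/cm².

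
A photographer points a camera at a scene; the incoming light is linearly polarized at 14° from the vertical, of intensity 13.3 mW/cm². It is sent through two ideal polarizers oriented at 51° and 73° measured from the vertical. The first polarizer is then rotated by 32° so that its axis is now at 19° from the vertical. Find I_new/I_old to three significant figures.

I_new/I_old ≈ 0.625

Before rotation:
I₁ = I₀ cos²(51° − 14°) = I₀ cos²(37°) = 0.6378 I₀.
I₂ = I₁ cos²(73° − 51°) = 0.6378 I₀ · cos²(22°) = 0.5483 I₀.
After rotation:
I₁ = I₀ cos²(19° − 14°) = I₀ cos²(5°) = 0.9924 I₀.
I₂ = I₁ cos²(73° − 19°) = 0.9924 I₀ · cos²(54°) = 0.3429 I₀.
Ratio = 0.3429 / 0.5483 = 0.6253.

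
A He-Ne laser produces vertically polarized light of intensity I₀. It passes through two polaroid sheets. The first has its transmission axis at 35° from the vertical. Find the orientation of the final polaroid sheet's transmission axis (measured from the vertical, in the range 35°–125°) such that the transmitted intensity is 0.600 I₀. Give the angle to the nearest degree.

θ ≈ 54°

I₁ = I₀ cos²(35° − 0°) = I₀ cos²(35°) = 0.671 I₀.
Need I₂/I₀ = 0.6, so cos²(θ − 35°) = 0.6 / 0.671 = 0.8942.
θ − 35° = arccos(√0.8942) = 19.0°, giving θ ≈ 35 + 19.0 = 54.0°.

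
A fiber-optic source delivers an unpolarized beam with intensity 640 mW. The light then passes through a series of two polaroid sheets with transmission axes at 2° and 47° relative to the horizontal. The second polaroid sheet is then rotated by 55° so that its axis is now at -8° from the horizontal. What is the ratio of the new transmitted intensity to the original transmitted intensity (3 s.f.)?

I_new/I_old ≈ 1.94

Before rotation:
Unpolarized light through the first polarizer → I₁ = ½ I₀, now polarized at 2°.
I₂ = I₁ cos²(47° − 2°) = 0.5 I₀ · cos²(45°) = 0.25 I₀.
After rotation:
Unpolarized light through the first polarizer → I₁ = ½ I₀, now polarized at 2°.
I₂ = I₁ cos²(-8° − 2°) = 0.5 I₀ · cos²(10°) = 0.4849 I₀.
Ratio = 0.4849 / 0.25 = 1.94.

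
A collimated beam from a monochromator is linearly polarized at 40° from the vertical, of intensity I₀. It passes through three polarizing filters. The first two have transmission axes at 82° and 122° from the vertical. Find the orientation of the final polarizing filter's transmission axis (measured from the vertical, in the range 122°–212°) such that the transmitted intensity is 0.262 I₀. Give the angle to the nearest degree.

I₁ = I₀ cos²(82° − 40°) = I₀ cos²(42°) = 0.5523 I₀.
I₂ = I₁ cos²(122° − 82°) = 0.5523 I₀ · cos²(40°) = 0.3241 I₀.
Need I₃/I₀ = 0.262, so cos²(θ − 122°) = 0.262 / 0.3241 = 0.8084.
θ − 122° = arccos(√0.8084) = 26.0°, giving θ ≈ 122 + 26.0 = 148.0°.

θ ≈ 148°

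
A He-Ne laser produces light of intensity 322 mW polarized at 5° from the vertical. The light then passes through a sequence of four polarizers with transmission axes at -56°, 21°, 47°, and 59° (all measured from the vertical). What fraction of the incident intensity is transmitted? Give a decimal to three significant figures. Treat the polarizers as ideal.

I₁ = 322 mW · cos²(61°) = 75.68 mW.
I₂ = I₁ · cos²(77°) = 75.68 · 0.0506 = 3.83 mW.
I₃ = I₂ · cos²(26°) = 3.83 · 0.8078 = 3.094 mW.
I₄ = I₃ · cos²(12°) = 3.094 · 0.9568 = 2.96 mW.
Transmitted fraction = 0.009193.

I/I₀ ≈ 0.00919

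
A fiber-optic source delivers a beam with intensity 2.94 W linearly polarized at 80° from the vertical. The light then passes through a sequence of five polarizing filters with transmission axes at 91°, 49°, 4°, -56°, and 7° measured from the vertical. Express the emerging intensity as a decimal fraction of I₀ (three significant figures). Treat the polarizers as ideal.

I/I₀ ≈ 0.0137

I₁ = 2.94 W · cos²(11°) = 2.833 W.
I₂ = I₁ · cos²(42°) = 2.833 · 0.5523 = 1.565 W.
I₃ = I₂ · cos²(45°) = 1.565 · 0.5 = 0.7823 W.
I₄ = I₃ · cos²(60°) = 0.7823 · 0.25 = 0.1956 W.
I₅ = I₄ · cos²(63°) = 0.1956 · 0.2061 = 0.04031 W.
Transmitted fraction = 0.01371.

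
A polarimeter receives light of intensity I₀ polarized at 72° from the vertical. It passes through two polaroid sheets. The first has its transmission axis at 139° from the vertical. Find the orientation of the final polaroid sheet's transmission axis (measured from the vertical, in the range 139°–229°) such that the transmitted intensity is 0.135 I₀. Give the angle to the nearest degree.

θ ≈ 159°

I₁ = I₀ cos²(139° − 72°) = I₀ cos²(67°) = 0.1527 I₀.
Need I₂/I₀ = 0.135, so cos²(θ − 139°) = 0.135 / 0.1527 = 0.8843.
θ − 139° = arccos(√0.8843) = 19.9°, giving θ ≈ 139 + 19.9 = 158.9°.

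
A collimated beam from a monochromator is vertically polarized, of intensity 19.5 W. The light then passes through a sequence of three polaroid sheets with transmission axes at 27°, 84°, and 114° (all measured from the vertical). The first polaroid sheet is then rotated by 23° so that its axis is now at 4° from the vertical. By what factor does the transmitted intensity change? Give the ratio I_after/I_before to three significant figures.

I_new/I_old ≈ 0.127

Before rotation:
I₁ = I₀ cos²(27° − 0°) = I₀ cos²(27°) = 0.7939 I₀.
I₂ = I₁ cos²(84° − 27°) = 0.7939 I₀ · cos²(57°) = 0.2355 I₀.
I₃ = I₂ cos²(114° − 84°) = 0.2355 I₀ · cos²(30°) = 0.1766 I₀.
After rotation:
I₁ = I₀ cos²(4° − 0°) = I₀ cos²(4°) = 0.9951 I₀.
I₂ = I₁ cos²(84° − 4°) = 0.9951 I₀ · cos²(80°) = 0.03001 I₀.
I₃ = I₂ cos²(114° − 84°) = 0.03001 I₀ · cos²(30°) = 0.02251 I₀.
Ratio = 0.02251 / 0.1766 = 0.1274.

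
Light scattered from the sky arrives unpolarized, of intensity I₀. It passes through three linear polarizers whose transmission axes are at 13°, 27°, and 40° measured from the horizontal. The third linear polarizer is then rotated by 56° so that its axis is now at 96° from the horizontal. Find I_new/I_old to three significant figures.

I_new/I_old ≈ 0.135

Before rotation:
Unpolarized light through the first polarizer → I₁ = ½ I₀, now polarized at 13°.
I₂ = I₁ cos²(27° − 13°) = 0.5 I₀ · cos²(14°) = 0.4707 I₀.
I₃ = I₂ cos²(40° − 27°) = 0.4707 I₀ · cos²(13°) = 0.4469 I₀.
After rotation:
Unpolarized light through the first polarizer → I₁ = ½ I₀, now polarized at 13°.
I₂ = I₁ cos²(27° − 13°) = 0.5 I₀ · cos²(14°) = 0.4707 I₀.
I₃ = I₂ cos²(96° − 27°) = 0.4707 I₀ · cos²(69°) = 0.06046 I₀.
Ratio = 0.06046 / 0.4469 = 0.1353.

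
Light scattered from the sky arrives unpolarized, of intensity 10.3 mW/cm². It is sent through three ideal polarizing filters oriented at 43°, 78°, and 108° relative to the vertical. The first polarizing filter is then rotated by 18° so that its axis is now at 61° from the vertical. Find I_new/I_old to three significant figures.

Before rotation:
Unpolarized light through the first polarizer → I₁ = ½ I₀, now polarized at 43°.
I₂ = I₁ cos²(78° − 43°) = 0.5 I₀ · cos²(35°) = 0.3355 I₀.
I₃ = I₂ cos²(108° − 78°) = 0.3355 I₀ · cos²(30°) = 0.2516 I₀.
After rotation:
Unpolarized light through the first polarizer → I₁ = ½ I₀, now polarized at 61°.
I₂ = I₁ cos²(78° − 61°) = 0.5 I₀ · cos²(17°) = 0.4573 I₀.
I₃ = I₂ cos²(108° − 78°) = 0.4573 I₀ · cos²(30°) = 0.3429 I₀.
Ratio = 0.3429 / 0.2516 = 1.363.

I_new/I_old ≈ 1.36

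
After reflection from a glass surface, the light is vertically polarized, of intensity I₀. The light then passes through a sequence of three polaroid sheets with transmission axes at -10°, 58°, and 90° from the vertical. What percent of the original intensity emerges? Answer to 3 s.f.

≈ 9.79%

I₁ = I₀ cos²(-10° − 0°) = I₀ cos²(10°) = 0.9698 I₀.
I₂ = I₁ cos²(58° + 10°) = 0.9698 I₀ · cos²(68°) = 0.1361 I₀.
I₃ = I₂ cos²(90° − 58°) = 0.1361 I₀ · cos²(32°) = 0.09788 I₀.
That is 9.788% of the incident intensity.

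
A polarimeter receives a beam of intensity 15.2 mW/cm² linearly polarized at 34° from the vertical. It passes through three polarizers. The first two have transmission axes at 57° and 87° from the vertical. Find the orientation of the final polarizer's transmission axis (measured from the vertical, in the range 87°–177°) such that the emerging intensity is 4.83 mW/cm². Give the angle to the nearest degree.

θ ≈ 132°

By Malus's law, I₁ = I₀ cos²(57° − 34°) = I₀ cos²(23°) = 0.8473 I₀.
I₂ = I₁ cos²(87° − 57°) = 0.8473 I₀ · cos²(30°) = 0.6355 I₀.
Target fraction: 4.83 / 15.2 mW/cm² = 0.3178 of I₀.
Need I₃/I₀ = 0.3178, so cos²(θ − 87°) = 0.3178 / 0.6355 = 0.5.
θ − 87° = arccos(√0.5) = 45.0°, giving θ ≈ 87 + 45.0 = 132.0°.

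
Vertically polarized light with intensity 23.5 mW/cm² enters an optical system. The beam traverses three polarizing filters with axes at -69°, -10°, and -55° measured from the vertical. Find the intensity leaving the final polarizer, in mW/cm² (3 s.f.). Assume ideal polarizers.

By Malus's law, I₁ = 23.5 mW/cm² · cos²(69°) = 3.018 mW/cm².
I₂ = I₁ · cos²(59°) = 3.018 · 0.2653 = 0.8006 mW/cm².
I₃ = I₂ · cos²(45°) = 0.8006 · 0.5 = 0.4003 mW/cm².

I ≈ 0.400 mW/cm²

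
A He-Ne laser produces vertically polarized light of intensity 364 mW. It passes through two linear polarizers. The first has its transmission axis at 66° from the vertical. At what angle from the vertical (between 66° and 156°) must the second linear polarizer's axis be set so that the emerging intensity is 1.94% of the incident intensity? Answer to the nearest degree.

I₁ = I₀ cos²(66° − 0°) = I₀ cos²(66°) = 0.1654 I₀.
Need I₂/I₀ = 0.0194, so cos²(θ − 66°) = 0.0194 / 0.1654 = 0.1173.
θ − 66° = arccos(√0.1173) = 70.0°, giving θ ≈ 66 + 70.0 = 136.0°.

θ ≈ 136°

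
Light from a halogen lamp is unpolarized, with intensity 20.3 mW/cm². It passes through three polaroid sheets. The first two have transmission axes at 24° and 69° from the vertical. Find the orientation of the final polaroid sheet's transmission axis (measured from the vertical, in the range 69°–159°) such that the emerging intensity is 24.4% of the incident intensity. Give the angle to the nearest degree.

Unpolarized light through the first polarizer → I₁ = ½ I₀, now polarized at 24°.
I₂ = I₁ cos²(69° − 24°) = 0.5 I₀ · cos²(45°) = 0.25 I₀.
Need I₃/I₀ = 0.244, so cos²(θ − 69°) = 0.244 / 0.25 = 0.976.
θ − 69° = arccos(√0.976) = 8.9°, giving θ ≈ 69 + 8.9 = 77.9°.

θ ≈ 78°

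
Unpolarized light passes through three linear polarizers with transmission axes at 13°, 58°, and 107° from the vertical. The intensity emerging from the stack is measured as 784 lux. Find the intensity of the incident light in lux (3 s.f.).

I₀ ≈ 7290 lux

Unpolarized light through the first polarizer → I₁ = ½ I₀, now polarized at 13°.
I₂ = I₁ cos²(58° − 13°) = 0.5 I₀ · cos²(45°) = 0.25 I₀.
I₃ = I₂ cos²(107° − 58°) = 0.25 I₀ · cos²(49°) = 0.1076 I₀.
So 784 lux = 0.1076 I₀, giving I₀ = 784/0.1076 = 7286 lux.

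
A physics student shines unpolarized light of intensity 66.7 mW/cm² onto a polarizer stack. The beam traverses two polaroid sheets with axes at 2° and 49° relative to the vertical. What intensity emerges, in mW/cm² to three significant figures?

Unpolarized light through the first polarizer → I₁ = 66.7 mW/cm²/2 = 33.35 mW/cm², polarized at 2°.
I₂ = I₁ · cos²(47°) = 33.35 · 0.4651 = 15.51 mW/cm².

I ≈ 15.5 mW/cm²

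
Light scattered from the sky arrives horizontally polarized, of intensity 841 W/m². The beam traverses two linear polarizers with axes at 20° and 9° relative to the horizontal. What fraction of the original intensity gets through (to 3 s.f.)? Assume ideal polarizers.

I/I₀ ≈ 0.851

I₁ = 841 W/m² · cos²(20°) = 742.6 W/m².
I₂ = I₁ · cos²(11°) = 742.6 · 0.9636 = 715.6 W/m².
Transmitted fraction = 0.8509.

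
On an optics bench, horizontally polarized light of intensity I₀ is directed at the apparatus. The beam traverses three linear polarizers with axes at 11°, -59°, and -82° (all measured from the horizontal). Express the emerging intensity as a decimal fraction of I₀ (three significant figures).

≈ 0.0955 I₀

I₁ = I₀ cos²(11° − 0°) = I₀ cos²(11°) = 0.9636 I₀.
I₂ = I₁ cos²(-59° − 11°) = 0.9636 I₀ · cos²(70°) = 0.1127 I₀.
I₃ = I₂ cos²(-82° + 59°) = 0.1127 I₀ · cos²(23°) = 0.09551 I₀.
Transmitted fraction = 0.09551.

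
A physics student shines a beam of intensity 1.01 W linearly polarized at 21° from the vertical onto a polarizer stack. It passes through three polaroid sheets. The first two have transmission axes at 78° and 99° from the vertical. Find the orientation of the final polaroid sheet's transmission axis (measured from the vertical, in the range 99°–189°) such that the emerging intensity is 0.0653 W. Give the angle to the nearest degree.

I₁ = I₀ cos²(78° − 21°) = I₀ cos²(57°) = 0.2966 I₀.
I₂ = I₁ cos²(99° − 78°) = 0.2966 I₀ · cos²(21°) = 0.2585 I₀.
Target fraction: 0.0653 / 1.01 W = 0.06465 of I₀.
Need I₃/I₀ = 0.06465, so cos²(θ − 99°) = 0.06465 / 0.2585 = 0.2501.
θ − 99° = arccos(√0.2501) = 60.0°, giving θ ≈ 99 + 60.0 = 159.0°.

θ ≈ 159°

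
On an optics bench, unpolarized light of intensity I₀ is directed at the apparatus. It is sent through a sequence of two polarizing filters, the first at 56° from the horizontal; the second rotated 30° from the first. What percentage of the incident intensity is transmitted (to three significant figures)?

≈ 37.5%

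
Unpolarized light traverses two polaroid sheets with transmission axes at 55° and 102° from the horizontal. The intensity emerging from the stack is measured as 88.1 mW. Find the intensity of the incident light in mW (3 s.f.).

I₀ ≈ 379 mW

Unpolarized light through the first polarizer → I₁ = ½ I₀, now polarized at 55°.
I₂ = I₁ cos²(102° − 55°) = 0.5 I₀ · cos²(47°) = 0.2326 I₀.
So 88.1 mW = 0.2326 I₀, giving I₀ = 88.1/0.2326 = 378.8 mW.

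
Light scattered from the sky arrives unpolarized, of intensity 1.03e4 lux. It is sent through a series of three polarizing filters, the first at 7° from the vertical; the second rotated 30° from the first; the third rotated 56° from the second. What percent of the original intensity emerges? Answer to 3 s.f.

≈ 11.7%

Unpolarized light through the first polarizer → I₁ = 1.03e4 lux/2 = 5150 lux, polarized at 7°.
I₂ = I₁ · cos²(30°) = 5150 · 0.75 = 3863 lux.
I₃ = I₂ · cos²(56°) = 3863 · 0.3127 = 1208 lux.
That is 11.73% of the incident intensity.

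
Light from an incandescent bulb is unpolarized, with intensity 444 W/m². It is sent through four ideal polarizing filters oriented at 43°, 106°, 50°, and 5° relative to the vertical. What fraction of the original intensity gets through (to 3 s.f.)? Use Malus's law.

I/I₀ ≈ 0.0161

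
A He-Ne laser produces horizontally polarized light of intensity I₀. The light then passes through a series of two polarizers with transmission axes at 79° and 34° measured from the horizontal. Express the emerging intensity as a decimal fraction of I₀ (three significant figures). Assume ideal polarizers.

≈ 0.0182 I₀

By Malus's law, I₁ = I₀ cos²(79° − 0°) = I₀ cos²(79°) = 0.03641 I₀.
I₂ = I₁ cos²(34° − 79°) = 0.03641 I₀ · cos²(45°) = 0.0182 I₀.
Transmitted fraction = 0.0182.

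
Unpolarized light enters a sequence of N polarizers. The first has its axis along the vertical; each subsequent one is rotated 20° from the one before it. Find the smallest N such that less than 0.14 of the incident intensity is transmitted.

First polarizer halves the unpolarized light: factor 1/2.
Each further stage multiplies by cos²(20°) = 0.883.
After N polarizers: T = 0.5·0.883^(N−1). Require T < 0.14 ⇒ N−1 > ln(0.14/0.5)/ln(0.883) = 10.23, so N−1 ≥ 11 and N = 12.
Check: N=12 gives T = 0.1273 < 0.14; N=11 gives T = 0.1441.

N = 12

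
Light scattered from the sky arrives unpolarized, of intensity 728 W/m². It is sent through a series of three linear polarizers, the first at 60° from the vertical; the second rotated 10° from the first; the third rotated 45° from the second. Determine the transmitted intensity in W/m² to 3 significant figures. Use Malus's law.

I ≈ 177 W/m²

Unpolarized light through the first polarizer → I₁ = 728 W/m²/2 = 364 W/m², polarized at 60°.
I₂ = I₁ · cos²(10°) = 364 · 0.9698 = 353 W/m².
I₃ = I₂ · cos²(45°) = 353 · 0.5 = 176.5 W/m².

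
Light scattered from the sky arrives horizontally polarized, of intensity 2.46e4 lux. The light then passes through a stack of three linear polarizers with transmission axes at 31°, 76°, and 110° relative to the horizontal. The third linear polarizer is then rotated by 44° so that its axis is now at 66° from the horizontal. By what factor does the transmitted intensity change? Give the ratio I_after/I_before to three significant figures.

Before rotation:
I₁ = I₀ cos²(31° − 0°) = I₀ cos²(31°) = 0.7347 I₀.
I₂ = I₁ cos²(76° − 31°) = 0.7347 I₀ · cos²(45°) = 0.3674 I₀.
I₃ = I₂ cos²(110° − 76°) = 0.3674 I₀ · cos²(34°) = 0.2525 I₀.
After rotation:
I₁ = I₀ cos²(31° − 0°) = I₀ cos²(31°) = 0.7347 I₀.
I₂ = I₁ cos²(76° − 31°) = 0.7347 I₀ · cos²(45°) = 0.3674 I₀.
I₃ = I₂ cos²(66° − 76°) = 0.3674 I₀ · cos²(10°) = 0.3563 I₀.
Ratio = 0.3563 / 0.2525 = 1.411.

I_new/I_old ≈ 1.41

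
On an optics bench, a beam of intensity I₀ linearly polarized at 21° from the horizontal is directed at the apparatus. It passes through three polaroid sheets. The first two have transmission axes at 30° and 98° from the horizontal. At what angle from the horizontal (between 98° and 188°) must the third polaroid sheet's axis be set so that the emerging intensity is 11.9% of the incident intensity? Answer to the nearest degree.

θ ≈ 119°

I₁ = I₀ cos²(30° − 21°) = I₀ cos²(9°) = 0.9755 I₀.
I₂ = I₁ cos²(98° − 30°) = 0.9755 I₀ · cos²(68°) = 0.1369 I₀.
Need I₃/I₀ = 0.119, so cos²(θ − 98°) = 0.119 / 0.1369 = 0.8693.
θ − 98° = arccos(√0.8693) = 21.2°, giving θ ≈ 98 + 21.2 = 119.2°.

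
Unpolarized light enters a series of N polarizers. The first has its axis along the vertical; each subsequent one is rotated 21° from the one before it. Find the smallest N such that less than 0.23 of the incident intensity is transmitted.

N = 7

First polarizer halves the unpolarized light: factor 1/2.
Each further stage multiplies by cos²(21°) = 0.8716.
After N polarizers: T = 0.5·0.8716^(N−1). Require T < 0.23 ⇒ N−1 > ln(0.23/0.5)/ln(0.8716) = 5.65, so N−1 ≥ 6 and N = 7.
Check: N=7 gives T = 0.2192 < 0.23; N=6 gives T = 0.2515.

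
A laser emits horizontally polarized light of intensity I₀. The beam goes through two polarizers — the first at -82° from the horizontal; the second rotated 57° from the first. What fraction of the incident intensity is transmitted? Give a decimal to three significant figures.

≈ 0.00575 I₀

I₁ = I₀ cos²(-82° − 0°) = I₀ cos²(82°) = 0.01937 I₀.
I₂ = I₁ cos²(57°) = 0.01937 · 0.2966 I₀ = 0.005746 I₀.
Transmitted fraction = 0.005746.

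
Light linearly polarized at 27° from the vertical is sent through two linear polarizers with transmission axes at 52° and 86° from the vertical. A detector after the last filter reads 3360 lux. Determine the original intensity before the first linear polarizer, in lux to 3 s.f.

I₀ ≈ 5950 lux

I₁ = I₀ cos²(52° − 27°) = I₀ cos²(25°) = 0.8214 I₀.
I₂ = I₁ cos²(86° − 52°) = 0.8214 I₀ · cos²(34°) = 0.5645 I₀.
So 3360 lux = 0.5645 I₀, giving I₀ = 3360/0.5645 = 5952 lux.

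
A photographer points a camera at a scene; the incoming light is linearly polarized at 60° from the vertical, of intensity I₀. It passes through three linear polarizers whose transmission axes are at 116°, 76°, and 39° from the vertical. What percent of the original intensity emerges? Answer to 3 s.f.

I₁ = I₀ cos²(116° − 60°) = I₀ cos²(56°) = 0.3127 I₀.
I₂ = I₁ cos²(76° − 116°) = 0.3127 I₀ · cos²(40°) = 0.1835 I₀.
I₃ = I₂ cos²(39° − 76°) = 0.1835 I₀ · cos²(37°) = 0.117 I₀.
That is 11.7% of the incident intensity.

≈ 11.7%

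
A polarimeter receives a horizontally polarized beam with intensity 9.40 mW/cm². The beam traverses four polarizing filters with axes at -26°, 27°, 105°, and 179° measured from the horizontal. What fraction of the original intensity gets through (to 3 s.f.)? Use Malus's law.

By Malus's law, I₁ = 9.40 mW/cm² · cos²(26°) = 7.594 mW/cm².
I₂ = I₁ · cos²(53°) = 7.594 · 0.3622 = 2.75 mW/cm².
I₃ = I₂ · cos²(78°) = 2.75 · 0.04323 = 0.1189 mW/cm².
I₄ = I₃ · cos²(74°) = 0.1189 · 0.07598 = 0.009033 mW/cm².
Transmitted fraction = 0.0009609.

I/I₀ ≈ 0.000961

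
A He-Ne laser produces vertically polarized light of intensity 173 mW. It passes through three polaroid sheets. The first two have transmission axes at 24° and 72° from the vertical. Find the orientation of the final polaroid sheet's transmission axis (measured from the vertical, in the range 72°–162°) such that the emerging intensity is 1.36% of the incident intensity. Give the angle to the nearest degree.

θ ≈ 151°

By Malus's law, I₁ = I₀ cos²(24° − 0°) = I₀ cos²(24°) = 0.8346 I₀.
I₂ = I₁ cos²(72° − 24°) = 0.8346 I₀ · cos²(48°) = 0.3737 I₀.
Need I₃/I₀ = 0.0136, so cos²(θ − 72°) = 0.0136 / 0.3737 = 0.0364.
θ − 72° = arccos(√0.0364) = 79.0°, giving θ ≈ 72 + 79.0 = 151.0°.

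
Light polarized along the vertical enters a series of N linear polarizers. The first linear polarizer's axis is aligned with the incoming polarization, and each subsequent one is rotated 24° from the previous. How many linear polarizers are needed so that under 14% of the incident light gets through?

N = 12

First polarizer is aligned with the polarization: full transmission.
Each further stage multiplies by cos²(24°) = 0.8346.
After N polarizers: T = 0.8346^(N−1). Require T < 0.14 ⇒ N−1 > ln(0.14)/ln(0.8346) = 10.87, so N−1 ≥ 11 and N = 12.
Check: N=12 gives T = 0.1368 < 0.14; N=11 gives T = 0.1639.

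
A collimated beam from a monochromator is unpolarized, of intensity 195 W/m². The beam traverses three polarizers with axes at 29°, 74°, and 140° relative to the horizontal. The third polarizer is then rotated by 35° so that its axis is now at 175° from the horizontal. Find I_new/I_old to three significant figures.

Before rotation:
Unpolarized light through the first polarizer → I₁ = ½ I₀, now polarized at 29°.
I₂ = I₁ cos²(74° − 29°) = 0.5 I₀ · cos²(45°) = 0.25 I₀.
I₃ = I₂ cos²(140° − 74°) = 0.25 I₀ · cos²(66°) = 0.04136 I₀.
After rotation:
Unpolarized light through the first polarizer → I₁ = ½ I₀, now polarized at 29°.
I₂ = I₁ cos²(74° − 29°) = 0.5 I₀ · cos²(45°) = 0.25 I₀.
Angle between axes 2 and 3: 79°. I₃ = 0.25 I₀ · cos²(79°) = 0.009102 I₀.
Ratio = 0.009102 / 0.04136 = 0.2201.

I_new/I_old ≈ 0.220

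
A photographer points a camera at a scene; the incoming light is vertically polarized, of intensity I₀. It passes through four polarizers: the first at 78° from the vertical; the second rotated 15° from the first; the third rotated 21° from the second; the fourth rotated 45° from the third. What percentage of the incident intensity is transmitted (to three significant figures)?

I₁ = I₀ cos²(78° − 0°) = I₀ cos²(78°) = 0.04323 I₀.
I₂ = I₁ cos²(15°) = 0.04323 · 0.933 I₀ = 0.04033 I₀.
I₃ = I₂ cos²(21°) = 0.04033 · 0.8716 I₀ = 0.03515 I₀.
I₄ = I₃ cos²(45°) = 0.03515 · 0.5 I₀ = 0.01758 I₀.
That is 1.758% of the incident intensity.

≈ 1.76%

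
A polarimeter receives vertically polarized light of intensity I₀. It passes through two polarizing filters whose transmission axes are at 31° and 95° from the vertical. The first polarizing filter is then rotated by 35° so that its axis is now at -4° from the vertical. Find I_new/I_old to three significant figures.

I_new/I_old ≈ 0.172

Before rotation:
By Malus's law, I₁ = I₀ cos²(31° − 0°) = I₀ cos²(31°) = 0.7347 I₀.
I₂ = I₁ cos²(95° − 31°) = 0.7347 I₀ · cos²(64°) = 0.1412 I₀.
After rotation:
I₁ = I₀ cos²(-4° − 0°) = I₀ cos²(4°) = 0.9951 I₀.
Angle between axes 1 and 2: 81°. I₂ = 0.9951 I₀ · cos²(81°) = 0.02435 I₀.
Ratio = 0.02435 / 0.1412 = 0.1725.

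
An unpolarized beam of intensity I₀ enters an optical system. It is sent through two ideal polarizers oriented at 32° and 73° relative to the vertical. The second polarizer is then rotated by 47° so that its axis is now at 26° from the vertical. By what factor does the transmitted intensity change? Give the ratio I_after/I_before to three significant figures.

Before rotation:
Unpolarized light through the first polarizer → I₁ = ½ I₀, now polarized at 32°.
I₂ = I₁ cos²(73° − 32°) = 0.5 I₀ · cos²(41°) = 0.2848 I₀.
After rotation:
Unpolarized light through the first polarizer → I₁ = ½ I₀, now polarized at 32°.
I₂ = I₁ cos²(26° − 32°) = 0.5 I₀ · cos²(6°) = 0.4945 I₀.
Ratio = 0.4945 / 0.2848 = 1.736.

I_new/I_old ≈ 1.74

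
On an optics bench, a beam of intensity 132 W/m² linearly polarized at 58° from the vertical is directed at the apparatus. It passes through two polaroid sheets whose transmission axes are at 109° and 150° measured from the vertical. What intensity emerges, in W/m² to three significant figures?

I₁ = 132 W/m² · cos²(51°) = 52.28 W/m².
I₂ = I₁ · cos²(41°) = 52.28 · 0.5696 = 29.78 W/m².

I ≈ 29.8 W/m²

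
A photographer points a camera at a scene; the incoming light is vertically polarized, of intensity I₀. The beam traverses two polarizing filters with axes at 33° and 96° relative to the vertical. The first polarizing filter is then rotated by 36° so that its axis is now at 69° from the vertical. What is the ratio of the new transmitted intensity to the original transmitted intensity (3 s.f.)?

I_new/I_old ≈ 0.703

Before rotation:
I₁ = I₀ cos²(33° − 0°) = I₀ cos²(33°) = 0.7034 I₀.
I₂ = I₁ cos²(96° − 33°) = 0.7034 I₀ · cos²(63°) = 0.145 I₀.
After rotation:
I₁ = I₀ cos²(69° − 0°) = I₀ cos²(69°) = 0.1284 I₀.
I₂ = I₁ cos²(96° − 69°) = 0.1284 I₀ · cos²(27°) = 0.102 I₀.
Ratio = 0.102 / 0.145 = 0.7033.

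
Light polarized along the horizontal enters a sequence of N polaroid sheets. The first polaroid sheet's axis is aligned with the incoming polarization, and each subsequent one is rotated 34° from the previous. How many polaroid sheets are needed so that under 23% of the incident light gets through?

First polarizer is aligned with the polarization: full transmission.
Each further stage multiplies by cos²(34°) = 0.6873.
After N polarizers: T = 0.6873^(N−1). Require T < 0.23 ⇒ N−1 > ln(0.23)/ln(0.6873) = 3.92, so N−1 ≥ 4 and N = 5.
Check: N=5 gives T = 0.2231 < 0.23; N=4 gives T = 0.3247.

N = 5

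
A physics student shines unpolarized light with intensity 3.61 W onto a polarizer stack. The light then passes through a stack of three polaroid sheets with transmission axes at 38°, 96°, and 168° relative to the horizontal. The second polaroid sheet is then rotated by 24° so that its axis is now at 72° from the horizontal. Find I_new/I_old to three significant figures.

I_new/I_old ≈ 0.280

Before rotation:
Unpolarized light through the first polarizer → I₁ = ½ I₀, now polarized at 38°.
I₂ = I₁ cos²(96° − 38°) = 0.5 I₀ · cos²(58°) = 0.1404 I₀.
I₃ = I₂ cos²(168° − 96°) = 0.1404 I₀ · cos²(72°) = 0.01341 I₀.
After rotation:
Unpolarized light through the first polarizer → I₁ = ½ I₀, now polarized at 38°.
I₂ = I₁ cos²(72° − 38°) = 0.5 I₀ · cos²(34°) = 0.3437 I₀.
Angle between axes 2 and 3: 84°. I₃ = 0.3437 I₀ · cos²(84°) = 0.003755 I₀.
Ratio = 0.003755 / 0.01341 = 0.28.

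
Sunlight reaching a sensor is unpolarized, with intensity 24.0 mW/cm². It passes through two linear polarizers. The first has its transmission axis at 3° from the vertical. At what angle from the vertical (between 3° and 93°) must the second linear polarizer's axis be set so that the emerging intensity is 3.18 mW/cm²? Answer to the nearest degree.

Unpolarized light through the first polarizer → I₁ = ½ I₀, now polarized at 3°.
Target fraction: 3.18 / 24.0 mW/cm² = 0.1325 of I₀.
Need I₂/I₀ = 0.1325, so cos²(θ − 3°) = 0.1325 / 0.5 = 0.265.
θ − 3° = arccos(√0.265) = 59.0°, giving θ ≈ 3 + 59.0 = 62.0°.

θ ≈ 62°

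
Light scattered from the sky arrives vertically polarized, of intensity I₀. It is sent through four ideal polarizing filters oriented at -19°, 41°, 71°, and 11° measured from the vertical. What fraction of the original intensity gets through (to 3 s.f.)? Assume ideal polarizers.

≈ 0.0419 I₀

I₁ = I₀ cos²(-19° − 0°) = I₀ cos²(19°) = 0.894 I₀.
I₂ = I₁ cos²(41° + 19°) = 0.894 I₀ · cos²(60°) = 0.2235 I₀.
I₃ = I₂ cos²(71° − 41°) = 0.2235 I₀ · cos²(30°) = 0.1676 I₀.
I₄ = I₃ cos²(11° − 71°) = 0.1676 I₀ · cos²(60°) = 0.04191 I₀.
Transmitted fraction = 0.04191.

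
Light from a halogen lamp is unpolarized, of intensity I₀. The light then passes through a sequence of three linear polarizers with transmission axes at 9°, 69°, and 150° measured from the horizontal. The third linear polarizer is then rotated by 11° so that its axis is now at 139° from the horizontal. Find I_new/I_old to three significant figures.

Before rotation:
Unpolarized light through the first polarizer → I₁ = ½ I₀, now polarized at 9°.
I₂ = I₁ cos²(69° − 9°) = 0.5 I₀ · cos²(60°) = 0.125 I₀.
I₃ = I₂ cos²(150° − 69°) = 0.125 I₀ · cos²(81°) = 0.003059 I₀.
After rotation:
Unpolarized light through the first polarizer → I₁ = ½ I₀, now polarized at 9°.
I₂ = I₁ cos²(69° − 9°) = 0.5 I₀ · cos²(60°) = 0.125 I₀.
I₃ = I₂ cos²(139° − 69°) = 0.125 I₀ · cos²(70°) = 0.01462 I₀.
Ratio = 0.01462 / 0.003059 = 4.78.

I_new/I_old ≈ 4.78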